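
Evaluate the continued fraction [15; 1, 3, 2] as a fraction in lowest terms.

142/9

Fold from the inside: start with 2/1.
  3 + 1/2 = 7/2
  1 + 2/7 = 9/7
  15 + 7/9 = 142/9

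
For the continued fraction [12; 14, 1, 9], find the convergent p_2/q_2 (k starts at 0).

181/15

Using pₖ = aₖpₖ₋₁ + pₖ₋₂, qₖ = aₖqₖ₋₁ + qₖ₋₂ (with p₋₁=1, p₋₂=0, q₋₁=0, q₋₂=1):
  k=0: a=12, p=12, q=1
  k=1: a=14, p=169, q=14
  k=2: a=1, p=181, q=15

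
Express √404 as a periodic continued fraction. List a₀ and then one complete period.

a₀ = ⌊√404⌋ = 20.
With m₀=0, d₀=1 and mₖ₊₁ = dₖaₖ − mₖ, dₖ₊₁ = (n − mₖ₊₁²)/dₖ, aₖ₊₁ = ⌊(a₀+mₖ₊₁)/dₖ₊₁⌋:
  k=1: m=20, d=4, a=10
  k=2: m=20, d=1, a=40
d=1 and a=2a₀=40 at k=2, so the next step gives (m, d) = (20, 4) again — its k=1 value — and the period has length 2.

[20; 10, 40]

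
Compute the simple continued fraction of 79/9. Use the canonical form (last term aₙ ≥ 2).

79 = 8·9 + 7
9 = 1·7 + 2
7 = 3·2 + 1
2 = 2·1 + 0  (stop)
So 79/9 = [8; 1, 3, 2].

[8; 1, 3, 2]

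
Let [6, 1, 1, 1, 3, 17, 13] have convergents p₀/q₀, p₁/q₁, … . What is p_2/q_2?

Using pₖ = aₖpₖ₋₁ + pₖ₋₂, qₖ = aₖqₖ₋₁ + qₖ₋₂ (with p₋₁=1, p₋₂=0, q₋₁=0, q₋₂=1):
  k=0: a=6, p=6, q=1
  k=1: a=1, p=7, q=1
  k=2: a=1, p=13, q=2

13/2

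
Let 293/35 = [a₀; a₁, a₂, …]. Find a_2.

293 = 8·35 + 13   →  a_0 = 8
35 = 2·13 + 9   →  a_1 = 2
13 = 1·9 + 4   →  a_2 = 1

1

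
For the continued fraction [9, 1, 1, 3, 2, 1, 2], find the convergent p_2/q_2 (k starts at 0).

Using pₖ = aₖpₖ₋₁ + pₖ₋₂, qₖ = aₖqₖ₋₁ + qₖ₋₂ (with p₋₁=1, p₋₂=0, q₋₁=0, q₋₂=1):
  k=0: a=9, p=9, q=1
  k=1: a=1, p=10, q=1
  k=2: a=1, p=19, q=2

19/2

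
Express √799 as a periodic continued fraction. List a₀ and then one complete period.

a₀ = ⌊√799⌋ = 28.
With m₀=0, d₀=1 and mₖ₊₁ = dₖaₖ − mₖ, dₖ₊₁ = (n − mₖ₊₁²)/dₖ, aₖ₊₁ = ⌊(a₀+mₖ₊₁)/dₖ₊₁⌋:
  k=1: m=28, d=15, a=3
  k=2: m=17, d=34, a=1
  k=3: m=17, d=15, a=3
  k=4: m=28, d=1, a=56
d=1 and a=2a₀=56 at k=4, so the next step gives (m, d) = (28, 15) again — its k=1 value — and the period has length 4.

[28; 3, 1, 3, 56]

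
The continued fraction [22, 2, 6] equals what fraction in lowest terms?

Using pₖ = aₖpₖ₋₁ + pₖ₋₂ and qₖ = aₖqₖ₋₁ + qₖ₋₂:
  k=0: a=22, p=22, q=1
  k=1: a=2, p=45, q=2
  k=2: a=6, p=292, q=13

292/13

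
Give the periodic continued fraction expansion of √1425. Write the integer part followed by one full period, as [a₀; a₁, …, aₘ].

a₀ = ⌊√1425⌋ = 37.
With m₀=0, d₀=1 and mₖ₊₁ = dₖaₖ − mₖ, dₖ₊₁ = (n − mₖ₊₁²)/dₖ, aₖ₊₁ = ⌊(a₀+mₖ₊₁)/dₖ₊₁⌋:
  k=1: m=37, d=56, a=1
  k=2: m=19, d=19, a=2
  k=3: m=19, d=56, a=1
  k=4: m=37, d=1, a=74
d=1 and a=2a₀=74 at k=4, so the next step gives (m, d) = (37, 56) again — its k=1 value — and the period has length 4.

[37; 1, 2, 1, 74]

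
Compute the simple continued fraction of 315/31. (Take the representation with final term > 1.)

315 = 10*31 + 5
31 = 6*5 + 1
5 = 5*1 + 0  (stop)
So 315/31 = [10; 6, 5].

[10; 6, 5]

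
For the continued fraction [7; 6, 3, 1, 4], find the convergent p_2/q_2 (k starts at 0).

136/19

Using pₖ = aₖpₖ₋₁ + pₖ₋₂, qₖ = aₖqₖ₋₁ + qₖ₋₂ (with p₋₁=1, p₋₂=0, q₋₁=0, q₋₂=1):
  k=0: a=7, p=7, q=1
  k=1: a=6, p=43, q=6
  k=2: a=3, p=136, q=19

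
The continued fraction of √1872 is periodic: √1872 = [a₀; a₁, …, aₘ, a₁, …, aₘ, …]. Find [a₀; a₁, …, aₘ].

a₀ = ⌊√1872⌋ = 43.
With m₀=0, d₀=1 and mₖ₊₁ = dₖaₖ − mₖ, dₖ₊₁ = (n − mₖ₊₁²)/dₖ, aₖ₊₁ = ⌊(a₀+mₖ₊₁)/dₖ₊₁⌋:
  k=1: m=43, d=23, a=3
  k=2: m=26, d=52, a=1
  k=3: m=26, d=23, a=3
  k=4: m=43, d=1, a=86
d=1 and a=2a₀=86 at k=4, so the next step gives (m, d) = (43, 23) again — its k=1 value — and the period has length 4.

[43; 3, 1, 3, 86]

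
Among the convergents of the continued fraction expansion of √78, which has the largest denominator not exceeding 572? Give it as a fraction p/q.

√78 = [8; 1, 4, 1, 16, …] (period length 4).
Convergents:
  p_0/q_0 = 8/1
  p_1/q_1 = 9/1
  p_2/q_2 = 44/5
  p_3/q_3 = 53/6
  p_4/q_4 = 892/101
  p_5/q_5 = 945/107
  p_6/q_6 = 4672/529
  p_7/q_7 = 5617/636
q_6 = 529 ≤ 572 < 636 = q_7, so the answer is 4672/529.

4672/529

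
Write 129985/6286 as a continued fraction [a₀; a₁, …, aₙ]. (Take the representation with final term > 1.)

129985 = 20·6286 + 4265
6286 = 1·4265 + 2021
4265 = 2·2021 + 223
2021 = 9·223 + 14
223 = 15·14 + 13
14 = 1·13 + 1
13 = 13·1 + 0  (stop)
So 129985/6286 = [20; 1, 2, 9, 15, 1, 13].

[20; 1, 2, 9, 15, 1, 13]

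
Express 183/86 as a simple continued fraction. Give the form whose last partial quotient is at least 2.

[2; 7, 1, 4, 2]

183 = 2·86 + 11
86 = 7·11 + 9
11 = 1·9 + 2
9 = 4·2 + 1
2 = 2·1 + 0  (stop)
So 183/86 = [2; 7, 1, 4, 2].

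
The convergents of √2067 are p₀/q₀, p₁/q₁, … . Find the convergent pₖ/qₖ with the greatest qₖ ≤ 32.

1273/28

√2067 = [45; 2, 6, 2, 90, …] (period length 4).
Convergents:
  p_0/q_0 = 45/1
  p_1/q_1 = 91/2
  p_2/q_2 = 591/13
  p_3/q_3 = 1273/28
  p_4/q_4 = 115161/2533
q_3 = 28 ≤ 32 < 2533 = q_4, so the answer is 1273/28.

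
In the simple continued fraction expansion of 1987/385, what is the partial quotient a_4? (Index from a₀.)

1987 = 5·385 + 62   →  a_0 = 5
385 = 6·62 + 13   →  a_1 = 6
62 = 4·13 + 10   →  a_2 = 4
13 = 1·10 + 3   →  a_3 = 1
10 = 3·3 + 1   →  a_4 = 3

3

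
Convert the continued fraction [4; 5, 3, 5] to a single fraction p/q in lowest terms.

Using pₖ = aₖpₖ₋₁ + pₖ₋₂ and qₖ = aₖqₖ₋₁ + qₖ₋₂:
  k=0: a=4, p=4, q=1
  k=1: a=5, p=21, q=5
  k=2: a=3, p=67, q=16
  k=3: a=5, p=356, q=85

356/85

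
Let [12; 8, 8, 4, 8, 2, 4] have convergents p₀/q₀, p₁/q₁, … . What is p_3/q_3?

Using pₖ = aₖpₖ₋₁ + pₖ₋₂, qₖ = aₖqₖ₋₁ + qₖ₋₂ (with p₋₁=1, p₋₂=0, q₋₁=0, q₋₂=1):
  k=0: a=12, p=12, q=1
  k=1: a=8, p=97, q=8
  k=2: a=8, p=788, q=65
  k=3: a=4, p=3249, q=268

3249/268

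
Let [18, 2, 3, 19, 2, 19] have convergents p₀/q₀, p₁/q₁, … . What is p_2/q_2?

Using pₖ = aₖpₖ₋₁ + pₖ₋₂, qₖ = aₖqₖ₋₁ + qₖ₋₂ (with p₋₁=1, p₋₂=0, q₋₁=0, q₋₂=1):
  k=0: a=18, p=18, q=1
  k=1: a=2, p=37, q=2
  k=2: a=3, p=129, q=7

129/7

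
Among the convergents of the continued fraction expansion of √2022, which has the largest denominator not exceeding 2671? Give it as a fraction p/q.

√2022 = [44; 1, 28, 1, 88, …] (period length 4).
Convergents:
  p_0/q_0 = 44/1
  p_1/q_1 = 45/1
  p_2/q_2 = 1304/29
  p_3/q_3 = 1349/30
  p_4/q_4 = 120016/2669
  p_5/q_5 = 121365/2699
q_4 = 2669 ≤ 2671 < 2699 = q_5, so the answer is 120016/2669.

120016/2669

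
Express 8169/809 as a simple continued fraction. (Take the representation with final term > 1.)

[10; 10, 4, 6, 3]

8169 = 10×809 + 79
809 = 10×79 + 19
79 = 4×19 + 3
19 = 6×3 + 1
3 = 3×1 + 0  (stop)
So 8169/809 = [10; 10, 4, 6, 3].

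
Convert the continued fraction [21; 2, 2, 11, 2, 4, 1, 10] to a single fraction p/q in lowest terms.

Using pₖ = aₖpₖ₋₁ + pₖ₋₂ and qₖ = aₖqₖ₋₁ + qₖ₋₂:
  k=0: a=21, p=21, q=1
  k=1: a=2, p=43, q=2
  k=2: a=2, p=107, q=5
  k=3: a=11, p=1220, q=57
  k=4: a=2, p=2547, q=119
  k=5: a=4, p=11408, q=533
  k=6: a=1, p=13955, q=652
  k=7: a=10, p=150958, q=7053

150958/7053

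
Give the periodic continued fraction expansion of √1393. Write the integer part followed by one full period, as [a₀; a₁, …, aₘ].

a₀ = ⌊√1393⌋ = 37.
With m₀=0, d₀=1 and mₖ₊₁ = dₖaₖ − mₖ, dₖ₊₁ = (n − mₖ₊₁²)/dₖ, aₖ₊₁ = ⌊(a₀+mₖ₊₁)/dₖ₊₁⌋:
  k=1: m=37, d=24, a=3
  k=2: m=35, d=7, a=10
  k=3: m=35, d=24, a=3
  k=4: m=37, d=1, a=74
d=1 and a=2a₀=74 at k=4, so the next step gives (m, d) = (37, 24) again — its k=1 value — and the period has length 4.

[37; 3, 10, 3, 74]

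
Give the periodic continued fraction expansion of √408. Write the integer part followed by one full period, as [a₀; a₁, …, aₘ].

[20; 5, 40]

a₀ = ⌊√408⌋ = 20.
With m₀=0, d₀=1 and mₖ₊₁ = dₖaₖ − mₖ, dₖ₊₁ = (n − mₖ₊₁²)/dₖ, aₖ₊₁ = ⌊(a₀+mₖ₊₁)/dₖ₊₁⌋:
  k=1: m=20, d=8, a=5
  k=2: m=20, d=1, a=40
d=1 and a=2a₀=40 at k=2, so the next step gives (m, d) = (20, 8) again — its k=1 value — and the period has length 2.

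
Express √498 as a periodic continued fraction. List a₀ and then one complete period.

[22; 3, 6, 22, 6, 3, 44]

a₀ = ⌊√498⌋ = 22.
With m₀=0, d₀=1 and mₖ₊₁ = dₖaₖ − mₖ, dₖ₊₁ = (n − mₖ₊₁²)/dₖ, aₖ₊₁ = ⌊(a₀+mₖ₊₁)/dₖ₊₁⌋:
  k=1: m=22, d=14, a=3
  k=2: m=20, d=7, a=6
  k=3: m=22, d=2, a=22
  k=4: m=22, d=7, a=6
  k=5: m=20, d=14, a=3
  k=6: m=22, d=1, a=44
d=1 and a=2a₀=44 at k=6, so the next step gives (m, d) = (22, 14) again — its k=1 value — and the period has length 6.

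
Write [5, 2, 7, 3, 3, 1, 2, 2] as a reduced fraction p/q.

7256/1327

Using pₖ = aₖpₖ₋₁ + pₖ₋₂ and qₖ = aₖqₖ₋₁ + qₖ₋₂:
  k=0: a=5, p=5, q=1
  k=1: a=2, p=11, q=2
  k=2: a=7, p=82, q=15
  k=3: a=3, p=257, q=47
  k=4: a=3, p=853, q=156
  k=5: a=1, p=1110, q=203
  k=6: a=2, p=3073, q=562
  k=7: a=2, p=7256, q=1327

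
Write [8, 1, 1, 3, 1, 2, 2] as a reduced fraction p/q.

Using pₖ = aₖpₖ₋₁ + pₖ₋₂ and qₖ = aₖqₖ₋₁ + qₖ₋₂:
  k=0: a=8, p=8, q=1
  k=1: a=1, p=9, q=1
  k=2: a=1, p=17, q=2
  k=3: a=3, p=60, q=7
  k=4: a=1, p=77, q=9
  k=5: a=2, p=214, q=25
  k=6: a=2, p=505, q=59

505/59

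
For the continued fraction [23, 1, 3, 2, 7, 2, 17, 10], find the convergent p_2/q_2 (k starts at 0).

Using pₖ = aₖpₖ₋₁ + pₖ₋₂, qₖ = aₖqₖ₋₁ + qₖ₋₂ (with p₋₁=1, p₋₂=0, q₋₁=0, q₋₂=1):
  k=0: a=23, p=23, q=1
  k=1: a=1, p=24, q=1
  k=2: a=3, p=95, q=4

95/4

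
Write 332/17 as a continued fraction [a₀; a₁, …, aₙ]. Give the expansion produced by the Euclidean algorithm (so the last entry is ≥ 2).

[19; 1, 1, 8]

332 = 19·17 + 9
17 = 1·9 + 8
9 = 1·8 + 1
8 = 8·1 + 0  (stop)
So 332/17 = [19; 1, 1, 8].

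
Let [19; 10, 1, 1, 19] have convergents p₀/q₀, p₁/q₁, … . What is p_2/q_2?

Using pₖ = aₖpₖ₋₁ + pₖ₋₂, qₖ = aₖqₖ₋₁ + qₖ₋₂ (with p₋₁=1, p₋₂=0, q₋₁=0, q₋₂=1):
  k=0: a=19, p=19, q=1
  k=1: a=10, p=191, q=10
  k=2: a=1, p=210, q=11

210/11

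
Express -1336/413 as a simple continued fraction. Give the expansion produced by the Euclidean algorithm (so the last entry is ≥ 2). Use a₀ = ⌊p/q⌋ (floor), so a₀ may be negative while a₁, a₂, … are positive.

[-4; 1, 3, 3, 1, 7, 3]

-1336 = -4·413 + 316
413 = 1·316 + 97
316 = 3·97 + 25
97 = 3·25 + 22
25 = 1·22 + 3
22 = 7·3 + 1
3 = 3·1 + 0  (stop)
So -1336/413 = [-4; 1, 3, 3, 1, 7, 3].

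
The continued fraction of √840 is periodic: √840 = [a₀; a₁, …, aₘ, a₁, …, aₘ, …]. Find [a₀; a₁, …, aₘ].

a₀ = ⌊√840⌋ = 28.
With m₀=0, d₀=1 and mₖ₊₁ = dₖaₖ − mₖ, dₖ₊₁ = (n − mₖ₊₁²)/dₖ, aₖ₊₁ = ⌊(a₀+mₖ₊₁)/dₖ₊₁⌋:
  k=1: m=28, d=56, a=1
  k=2: m=28, d=1, a=56
d=1 and a=2a₀=56 at k=2, so the next step gives (m, d) = (28, 56) again — its k=1 value — and the period has length 2.

[28; 1, 56]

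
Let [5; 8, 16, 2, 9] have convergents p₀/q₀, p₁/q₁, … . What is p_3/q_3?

1363/266

Using pₖ = aₖpₖ₋₁ + pₖ₋₂, qₖ = aₖqₖ₋₁ + qₖ₋₂ (with p₋₁=1, p₋₂=0, q₋₁=0, q₋₂=1):
  k=0: a=5, p=5, q=1
  k=1: a=8, p=41, q=8
  k=2: a=16, p=661, q=129
  k=3: a=2, p=1363, q=266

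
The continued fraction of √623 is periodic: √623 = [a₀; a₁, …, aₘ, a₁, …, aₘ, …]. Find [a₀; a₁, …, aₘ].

[24; 1, 23, 1, 48]

a₀ = ⌊√623⌋ = 24.
With m₀=0, d₀=1 and mₖ₊₁ = dₖaₖ − mₖ, dₖ₊₁ = (n − mₖ₊₁²)/dₖ, aₖ₊₁ = ⌊(a₀+mₖ₊₁)/dₖ₊₁⌋:
  k=1: m=24, d=47, a=1
  k=2: m=23, d=2, a=23
  k=3: m=23, d=47, a=1
  k=4: m=24, d=1, a=48
d=1 and a=2a₀=48 at k=4, so the next step gives (m, d) = (24, 47) again — its k=1 value — and the period has length 4.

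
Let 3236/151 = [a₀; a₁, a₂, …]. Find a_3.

10

3236 = 21·151 + 65   →  a_0 = 21
151 = 2·65 + 21   →  a_1 = 2
65 = 3·21 + 2   →  a_2 = 3
21 = 10·2 + 1   →  a_3 = 10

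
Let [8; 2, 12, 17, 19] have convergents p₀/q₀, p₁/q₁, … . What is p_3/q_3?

3621/427

Using pₖ = aₖpₖ₋₁ + pₖ₋₂, qₖ = aₖqₖ₋₁ + qₖ₋₂ (with p₋₁=1, p₋₂=0, q₋₁=0, q₋₂=1):
  k=0: a=8, p=8, q=1
  k=1: a=2, p=17, q=2
  k=2: a=12, p=212, q=25
  k=3: a=17, p=3621, q=427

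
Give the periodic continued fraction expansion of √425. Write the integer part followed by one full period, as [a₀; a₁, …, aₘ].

[20; 1, 1, 1, 1, 1, 1, 40]

a₀ = ⌊√425⌋ = 20.
With m₀=0, d₀=1 and mₖ₊₁ = dₖaₖ − mₖ, dₖ₊₁ = (n − mₖ₊₁²)/dₖ, aₖ₊₁ = ⌊(a₀+mₖ₊₁)/dₖ₊₁⌋:
  k=1: m=20, d=25, a=1
  k=2: m=5, d=16, a=1
  k=3: m=11, d=19, a=1
  k=4: m=8, d=19, a=1
  k=5: m=11, d=16, a=1
  k=6: m=5, d=25, a=1
  k=7: m=20, d=1, a=40
d=1 and a=2a₀=40 at k=7, so the next step gives (m, d) = (20, 25) again — its k=1 value — and the period has length 7.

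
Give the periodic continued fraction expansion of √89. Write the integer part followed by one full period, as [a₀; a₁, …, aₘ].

[9; 2, 3, 3, 2, 18]

a₀ = ⌊√89⌋ = 9.
With m₀=0, d₀=1 and mₖ₊₁ = dₖaₖ − mₖ, dₖ₊₁ = (n − mₖ₊₁²)/dₖ, aₖ₊₁ = ⌊(a₀+mₖ₊₁)/dₖ₊₁⌋:
  k=1: m=9, d=8, a=2
  k=2: m=7, d=5, a=3
  k=3: m=8, d=5, a=3
  k=4: m=7, d=8, a=2
  k=5: m=9, d=1, a=18
d=1 and a=2a₀=18 at k=5, so the next step gives (m, d) = (9, 8) again — its k=1 value — and the period has length 5.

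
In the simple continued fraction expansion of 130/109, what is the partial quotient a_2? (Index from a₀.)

5

130 = 1·109 + 21   →  a_0 = 1
109 = 5·21 + 4   →  a_1 = 5
21 = 5·4 + 1   →  a_2 = 5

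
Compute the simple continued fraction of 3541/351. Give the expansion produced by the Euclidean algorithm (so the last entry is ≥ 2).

3541 = 10×351 + 31
351 = 11×31 + 10
31 = 3×10 + 1
10 = 10×1 + 0  (stop)
So 3541/351 = [10; 11, 3, 10].

[10; 11, 3, 10]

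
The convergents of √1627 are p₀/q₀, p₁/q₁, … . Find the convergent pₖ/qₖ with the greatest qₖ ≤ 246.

√1627 = [40; 2, 1, 39, 1, 2, 80, …] (period length 6).
Convergents:
  p_0/q_0 = 40/1
  p_1/q_1 = 81/2
  p_2/q_2 = 121/3
  p_3/q_3 = 4800/119
  p_4/q_4 = 4921/122
  p_5/q_5 = 14642/363
q_4 = 122 ≤ 246 < 363 = q_5, so the answer is 4921/122.

4921/122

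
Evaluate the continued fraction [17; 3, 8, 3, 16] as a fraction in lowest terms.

Fold from the inside: start with 16/1.
  3 + 1/16 = 49/16
  8 + 16/49 = 408/49
  3 + 49/408 = 1273/408
  17 + 408/1273 = 22049/1273

22049/1273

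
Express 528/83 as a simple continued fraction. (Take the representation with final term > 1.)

[6; 2, 1, 3, 3, 2]

528 = 6*83 + 30
83 = 2*30 + 23
30 = 1*23 + 7
23 = 3*7 + 2
7 = 3*2 + 1
2 = 2*1 + 0  (stop)
So 528/83 = [6; 2, 1, 3, 3, 2].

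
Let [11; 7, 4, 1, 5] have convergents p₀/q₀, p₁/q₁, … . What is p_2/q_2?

323/29

Using pₖ = aₖpₖ₋₁ + pₖ₋₂, qₖ = aₖqₖ₋₁ + qₖ₋₂ (with p₋₁=1, p₋₂=0, q₋₁=0, q₋₂=1):
  k=0: a=11, p=11, q=1
  k=1: a=7, p=78, q=7
  k=2: a=4, p=323, q=29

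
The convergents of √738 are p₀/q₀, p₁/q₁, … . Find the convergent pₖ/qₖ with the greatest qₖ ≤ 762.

8829/325

√738 = [27; 6, 54, …] (period length 2).
Convergents:
  p_0/q_0 = 27/1
  p_1/q_1 = 163/6
  p_2/q_2 = 8829/325
  p_3/q_3 = 53137/1956
q_2 = 325 ≤ 762 < 1956 = q_3, so the answer is 8829/325.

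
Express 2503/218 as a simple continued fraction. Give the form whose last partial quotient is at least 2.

[11; 2, 13, 8]

2503 = 11×218 + 105
218 = 2×105 + 8
105 = 13×8 + 1
8 = 8×1 + 0  (stop)
So 2503/218 = [11; 2, 13, 8].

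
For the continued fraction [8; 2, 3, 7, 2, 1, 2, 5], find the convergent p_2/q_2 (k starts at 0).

Using pₖ = aₖpₖ₋₁ + pₖ₋₂, qₖ = aₖqₖ₋₁ + qₖ₋₂ (with p₋₁=1, p₋₂=0, q₋₁=0, q₋₂=1):
  k=0: a=8, p=8, q=1
  k=1: a=2, p=17, q=2
  k=2: a=3, p=59, q=7

59/7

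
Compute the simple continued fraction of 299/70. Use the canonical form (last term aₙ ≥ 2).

[4; 3, 1, 2, 6]

299 = 4·70 + 19
70 = 3·19 + 13
19 = 1·13 + 6
13 = 2·6 + 1
6 = 6·1 + 0  (stop)
So 299/70 = [4; 3, 1, 2, 6].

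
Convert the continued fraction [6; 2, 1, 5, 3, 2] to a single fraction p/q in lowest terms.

Fold from the inside: start with 2/1.
  3 + 1/2 = 7/2
  5 + 2/7 = 37/7
  1 + 7/37 = 44/37
  2 + 37/44 = 125/44
  6 + 44/125 = 794/125

794/125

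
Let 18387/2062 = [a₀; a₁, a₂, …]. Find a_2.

11

18387 = 8·2062 + 1891   →  a_0 = 8
2062 = 1·1891 + 171   →  a_1 = 1
1891 = 11·171 + 10   →  a_2 = 11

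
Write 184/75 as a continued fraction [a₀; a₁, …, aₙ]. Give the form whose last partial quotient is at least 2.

[2; 2, 4, 1, 6]

184 = 2*75 + 34
75 = 2*34 + 7
34 = 4*7 + 6
7 = 1*6 + 1
6 = 6*1 + 0  (stop)
So 184/75 = [2; 2, 4, 1, 6].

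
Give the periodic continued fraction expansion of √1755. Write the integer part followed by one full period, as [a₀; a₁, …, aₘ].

[41; 1, 8, 3, 8, 1, 82]

a₀ = ⌊√1755⌋ = 41.
With m₀=0, d₀=1 and mₖ₊₁ = dₖaₖ − mₖ, dₖ₊₁ = (n − mₖ₊₁²)/dₖ, aₖ₊₁ = ⌊(a₀+mₖ₊₁)/dₖ₊₁⌋:
  k=1: m=41, d=74, a=1
  k=2: m=33, d=9, a=8
  k=3: m=39, d=26, a=3
  k=4: m=39, d=9, a=8
  k=5: m=33, d=74, a=1
  k=6: m=41, d=1, a=82
d=1 and a=2a₀=82 at k=6, so the next step gives (m, d) = (41, 74) again — its k=1 value — and the period has length 6.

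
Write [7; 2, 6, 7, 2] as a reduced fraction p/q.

Fold from the inside: start with 2/1.
  7 + 1/2 = 15/2
  6 + 2/15 = 92/15
  2 + 15/92 = 199/92
  7 + 92/199 = 1485/199

1485/199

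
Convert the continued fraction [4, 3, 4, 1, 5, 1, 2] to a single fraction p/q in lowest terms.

1341/311

Using pₖ = aₖpₖ₋₁ + pₖ₋₂ and qₖ = aₖqₖ₋₁ + qₖ₋₂:
  k=0: a=4, p=4, q=1
  k=1: a=3, p=13, q=3
  k=2: a=4, p=56, q=13
  k=3: a=1, p=69, q=16
  k=4: a=5, p=401, q=93
  k=5: a=1, p=470, q=109
  k=6: a=2, p=1341, q=311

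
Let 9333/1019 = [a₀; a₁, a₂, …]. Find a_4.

9333 = 9·1019 + 162   →  a_0 = 9
1019 = 6·162 + 47   →  a_1 = 6
162 = 3·47 + 21   →  a_2 = 3
47 = 2·21 + 5   →  a_3 = 2
21 = 4·5 + 1   →  a_4 = 4

4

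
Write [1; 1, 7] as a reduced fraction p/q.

15/8

Fold from the inside: start with 7/1.
  1 + 1/7 = 8/7
  1 + 7/8 = 15/8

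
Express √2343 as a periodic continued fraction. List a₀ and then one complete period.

[48; 2, 2, 8, 2, 2, 96]

a₀ = ⌊√2343⌋ = 48.
With m₀=0, d₀=1 and mₖ₊₁ = dₖaₖ − mₖ, dₖ₊₁ = (n − mₖ₊₁²)/dₖ, aₖ₊₁ = ⌊(a₀+mₖ₊₁)/dₖ₊₁⌋:
  k=1: m=48, d=39, a=2
  k=2: m=30, d=37, a=2
  k=3: m=44, d=11, a=8
  k=4: m=44, d=37, a=2
  k=5: m=30, d=39, a=2
  k=6: m=48, d=1, a=96
d=1 and a=2a₀=96 at k=6, so the next step gives (m, d) = (48, 39) again — its k=1 value — and the period has length 6.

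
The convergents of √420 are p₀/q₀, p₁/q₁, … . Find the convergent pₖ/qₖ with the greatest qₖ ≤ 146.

1660/81

√420 = [20; 2, 40, …] (period length 2).
Convergents:
  p_0/q_0 = 20/1
  p_1/q_1 = 41/2
  p_2/q_2 = 1660/81
  p_3/q_3 = 3361/164
q_2 = 81 ≤ 146 < 164 = q_3, so the answer is 1660/81.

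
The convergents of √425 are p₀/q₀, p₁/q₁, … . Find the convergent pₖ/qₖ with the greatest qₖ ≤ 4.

62/3

√425 = [20; 1, 1, 1, 1, 1, 1, 40, …] (period length 7).
Convergents:
  p_0/q_0 = 20/1
  p_1/q_1 = 21/1
  p_2/q_2 = 41/2
  p_3/q_3 = 62/3
  p_4/q_4 = 103/5
q_3 = 3 ≤ 4 < 5 = q_4, so the answer is 62/3.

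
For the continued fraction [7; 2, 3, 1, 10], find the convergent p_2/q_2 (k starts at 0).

52/7

Using pₖ = aₖpₖ₋₁ + pₖ₋₂, qₖ = aₖqₖ₋₁ + qₖ₋₂ (with p₋₁=1, p₋₂=0, q₋₁=0, q₋₂=1):
  k=0: a=7, p=7, q=1
  k=1: a=2, p=15, q=2
  k=2: a=3, p=52, q=7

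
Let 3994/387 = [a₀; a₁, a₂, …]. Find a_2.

8

3994 = 10·387 + 124   →  a_0 = 10
387 = 3·124 + 15   →  a_1 = 3
124 = 8·15 + 4   →  a_2 = 8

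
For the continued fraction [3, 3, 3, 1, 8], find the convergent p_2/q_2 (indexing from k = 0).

Using pₖ = aₖpₖ₋₁ + pₖ₋₂, qₖ = aₖqₖ₋₁ + qₖ₋₂ (with p₋₁=1, p₋₂=0, q₋₁=0, q₋₂=1):
  k=0: a=3, p=3, q=1
  k=1: a=3, p=10, q=3
  k=2: a=3, p=33, q=10

33/10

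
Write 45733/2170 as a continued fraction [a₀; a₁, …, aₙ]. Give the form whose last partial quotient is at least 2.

45733 = 21*2170 + 163
2170 = 13*163 + 51
163 = 3*51 + 10
51 = 5*10 + 1
10 = 10*1 + 0  (stop)
So 45733/2170 = [21; 13, 3, 5, 10].

[21; 13, 3, 5, 10]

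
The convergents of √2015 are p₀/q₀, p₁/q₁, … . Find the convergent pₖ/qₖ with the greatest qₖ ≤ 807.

35911/800

√2015 = [44; 1, 7, 1, 88, …] (period length 4).
Convergents:
  p_0/q_0 = 44/1
  p_1/q_1 = 45/1
  p_2/q_2 = 359/8
  p_3/q_3 = 404/9
  p_4/q_4 = 35911/800
  p_5/q_5 = 36315/809
q_4 = 800 ≤ 807 < 809 = q_5, so the answer is 35911/800.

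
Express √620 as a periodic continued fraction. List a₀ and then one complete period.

[24; 1, 8, 1, 48]

a₀ = ⌊√620⌋ = 24.
With m₀=0, d₀=1 and mₖ₊₁ = dₖaₖ − mₖ, dₖ₊₁ = (n − mₖ₊₁²)/dₖ, aₖ₊₁ = ⌊(a₀+mₖ₊₁)/dₖ₊₁⌋:
  k=1: m=24, d=44, a=1
  k=2: m=20, d=5, a=8
  k=3: m=20, d=44, a=1
  k=4: m=24, d=1, a=48
d=1 and a=2a₀=48 at k=4, so the next step gives (m, d) = (24, 44) again — its k=1 value — and the period has length 4.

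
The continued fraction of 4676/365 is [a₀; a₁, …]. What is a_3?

4676 = 12·365 + 296   →  a_0 = 12
365 = 1·296 + 69   →  a_1 = 1
296 = 4·69 + 20   →  a_2 = 4
69 = 3·20 + 9   →  a_3 = 3

3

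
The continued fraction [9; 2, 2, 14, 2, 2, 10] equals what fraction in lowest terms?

36191/3849

Using pₖ = aₖpₖ₋₁ + pₖ₋₂ and qₖ = aₖqₖ₋₁ + qₖ₋₂:
  k=0: a=9, p=9, q=1
  k=1: a=2, p=19, q=2
  k=2: a=2, p=47, q=5
  k=3: a=14, p=677, q=72
  k=4: a=2, p=1401, q=149
  k=5: a=2, p=3479, q=370
  k=6: a=10, p=36191, q=3849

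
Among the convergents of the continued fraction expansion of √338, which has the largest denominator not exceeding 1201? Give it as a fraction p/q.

17631/959

√338 = [18; 2, 1, 1, 2, 36, …] (period length 5).
Convergents:
  p_0/q_0 = 18/1
  p_1/q_1 = 37/2
  p_2/q_2 = 55/3
  p_3/q_3 = 92/5
  p_4/q_4 = 239/13
  p_5/q_5 = 8696/473
  p_6/q_6 = 17631/959
  p_7/q_7 = 26327/1432
q_6 = 959 ≤ 1201 < 1432 = q_7, so the answer is 17631/959.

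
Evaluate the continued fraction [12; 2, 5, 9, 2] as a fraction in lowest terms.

2653/213

Fold from the inside: start with 2/1.
  9 + 1/2 = 19/2
  5 + 2/19 = 97/19
  2 + 19/97 = 213/97
  12 + 97/213 = 2653/213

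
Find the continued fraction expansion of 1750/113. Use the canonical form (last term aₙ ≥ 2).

[15; 2, 18, 3]

1750 = 15·113 + 55
113 = 2·55 + 3
55 = 18·3 + 1
3 = 3·1 + 0  (stop)
So 1750/113 = [15; 2, 18, 3].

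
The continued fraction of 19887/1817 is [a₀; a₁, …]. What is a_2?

19887 = 10·1817 + 1717   →  a_0 = 10
1817 = 1·1717 + 100   →  a_1 = 1
1717 = 17·100 + 17   →  a_2 = 17

17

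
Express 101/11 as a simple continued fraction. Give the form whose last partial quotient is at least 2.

[9; 5, 2]

101 = 9·11 + 2
11 = 5·2 + 1
2 = 2·1 + 0  (stop)
So 101/11 = [9; 5, 2].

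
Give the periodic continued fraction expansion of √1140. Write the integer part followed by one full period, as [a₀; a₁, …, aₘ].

[33; 1, 3, 4, 3, 1, 66]

a₀ = ⌊√1140⌋ = 33.
With m₀=0, d₀=1 and mₖ₊₁ = dₖaₖ − mₖ, dₖ₊₁ = (n − mₖ₊₁²)/dₖ, aₖ₊₁ = ⌊(a₀+mₖ₊₁)/dₖ₊₁⌋:
  k=1: m=33, d=51, a=1
  k=2: m=18, d=16, a=3
  k=3: m=30, d=15, a=4
  k=4: m=30, d=16, a=3
  k=5: m=18, d=51, a=1
  k=6: m=33, d=1, a=66
d=1 and a=2a₀=66 at k=6, so the next step gives (m, d) = (33, 51) again — its k=1 value — and the period has length 6.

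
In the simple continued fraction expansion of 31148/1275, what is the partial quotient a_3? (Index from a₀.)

16

31148 = 24·1275 + 548   →  a_0 = 24
1275 = 2·548 + 179   →  a_1 = 2
548 = 3·179 + 11   →  a_2 = 3
179 = 16·11 + 3   →  a_3 = 16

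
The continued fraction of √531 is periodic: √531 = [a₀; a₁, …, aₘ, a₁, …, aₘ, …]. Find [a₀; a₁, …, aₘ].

[23; 23, 46]

a₀ = ⌊√531⌋ = 23.
With m₀=0, d₀=1 and mₖ₊₁ = dₖaₖ − mₖ, dₖ₊₁ = (n − mₖ₊₁²)/dₖ, aₖ₊₁ = ⌊(a₀+mₖ₊₁)/dₖ₊₁⌋:
  k=1: m=23, d=2, a=23
  k=2: m=23, d=1, a=46
d=1 and a=2a₀=46 at k=2, so the next step gives (m, d) = (23, 2) again — its k=1 value — and the period has length 2.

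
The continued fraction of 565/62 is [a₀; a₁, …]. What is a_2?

1

565 = 9·62 + 7   →  a_0 = 9
62 = 8·7 + 6   →  a_1 = 8
7 = 1·6 + 1   →  a_2 = 1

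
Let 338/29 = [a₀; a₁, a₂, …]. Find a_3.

1

338 = 11·29 + 19   →  a_0 = 11
29 = 1·19 + 10   →  a_1 = 1
19 = 1·10 + 9   →  a_2 = 1
10 = 1·9 + 1   →  a_3 = 1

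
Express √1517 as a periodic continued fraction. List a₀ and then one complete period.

a₀ = ⌊√1517⌋ = 38.
With m₀=0, d₀=1 and mₖ₊₁ = dₖaₖ − mₖ, dₖ₊₁ = (n − mₖ₊₁²)/dₖ, aₖ₊₁ = ⌊(a₀+mₖ₊₁)/dₖ₊₁⌋:
  k=1: m=38, d=73, a=1
  k=2: m=35, d=4, a=18
  k=3: m=37, d=37, a=2
  k=4: m=37, d=4, a=18
  k=5: m=35, d=73, a=1
  k=6: m=38, d=1, a=76
d=1 and a=2a₀=76 at k=6, so the next step gives (m, d) = (38, 73) again — its k=1 value — and the period has length 6.

[38; 1, 18, 2, 18, 1, 76]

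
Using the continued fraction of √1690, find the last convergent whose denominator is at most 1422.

√1690 = [41; 9, 8, 9, 82, …] (period length 4).
Convergents:
  p_0/q_0 = 41/1
  p_1/q_1 = 370/9
  p_2/q_2 = 3001/73
  p_3/q_3 = 27379/666
  p_4/q_4 = 2248079/54685
q_3 = 666 ≤ 1422 < 54685 = q_4, so the answer is 27379/666.

27379/666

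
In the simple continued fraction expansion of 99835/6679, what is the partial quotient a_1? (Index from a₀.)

1

99835 = 14·6679 + 6329   →  a_0 = 14
6679 = 1·6329 + 350   →  a_1 = 1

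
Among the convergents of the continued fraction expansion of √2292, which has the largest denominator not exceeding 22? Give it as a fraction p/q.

√2292 = [47; 1, 6, 1, 94, …] (period length 4).
Convergents:
  p_0/q_0 = 47/1
  p_1/q_1 = 48/1
  p_2/q_2 = 335/7
  p_3/q_3 = 383/8
  p_4/q_4 = 36337/759
q_3 = 8 ≤ 22 < 759 = q_4, so the answer is 383/8.

383/8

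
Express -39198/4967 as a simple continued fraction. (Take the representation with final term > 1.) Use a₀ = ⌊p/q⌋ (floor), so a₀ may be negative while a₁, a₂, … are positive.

[-8; 9, 4, 3, 3, 2, 5]

-39198 = -8×4967 + 538
4967 = 9×538 + 125
538 = 4×125 + 38
125 = 3×38 + 11
38 = 3×11 + 5
11 = 2×5 + 1
5 = 5×1 + 0  (stop)
So -39198/4967 = [-8; 9, 4, 3, 3, 2, 5].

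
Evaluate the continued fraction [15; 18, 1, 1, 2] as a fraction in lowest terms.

Using pₖ = aₖpₖ₋₁ + pₖ₋₂ and qₖ = aₖqₖ₋₁ + qₖ₋₂:
  k=0: a=15, p=15, q=1
  k=1: a=18, p=271, q=18
  k=2: a=1, p=286, q=19
  k=3: a=1, p=557, q=37
  k=4: a=2, p=1400, q=93

1400/93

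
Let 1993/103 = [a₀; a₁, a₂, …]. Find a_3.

6

1993 = 19·103 + 36   →  a_0 = 19
103 = 2·36 + 31   →  a_1 = 2
36 = 1·31 + 5   →  a_2 = 1
31 = 6·5 + 1   →  a_3 = 6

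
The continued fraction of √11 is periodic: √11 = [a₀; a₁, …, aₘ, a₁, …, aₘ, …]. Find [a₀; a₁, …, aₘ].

[3; 3, 6]

a₀ = ⌊√11⌋ = 3.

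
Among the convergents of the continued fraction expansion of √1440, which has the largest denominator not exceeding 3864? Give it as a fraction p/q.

√1440 = [37; 1, 17, 1, 74, …] (period length 4).
Convergents:
  p_0/q_0 = 37/1
  p_1/q_1 = 38/1
  p_2/q_2 = 683/18
  p_3/q_3 = 721/19
  p_4/q_4 = 54037/1424
  p_5/q_5 = 54758/1443
  p_6/q_6 = 984923/25955
q_5 = 1443 ≤ 3864 < 25955 = q_6, so the answer is 54758/1443.

54758/1443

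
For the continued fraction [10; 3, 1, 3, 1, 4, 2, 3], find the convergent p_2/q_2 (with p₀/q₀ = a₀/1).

41/4

Using pₖ = aₖpₖ₋₁ + pₖ₋₂, qₖ = aₖqₖ₋₁ + qₖ₋₂ (with p₋₁=1, p₋₂=0, q₋₁=0, q₋₂=1):
  k=0: a=10, p=10, q=1
  k=1: a=3, p=31, q=3
  k=2: a=1, p=41, q=4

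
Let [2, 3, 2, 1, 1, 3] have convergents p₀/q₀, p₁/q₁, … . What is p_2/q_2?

Using pₖ = aₖpₖ₋₁ + pₖ₋₂, qₖ = aₖqₖ₋₁ + qₖ₋₂ (with p₋₁=1, p₋₂=0, q₋₁=0, q₋₂=1):
  k=0: a=2, p=2, q=1
  k=1: a=3, p=7, q=3
  k=2: a=2, p=16, q=7

16/7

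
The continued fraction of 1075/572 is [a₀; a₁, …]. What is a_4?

2

1075 = 1·572 + 503   →  a_0 = 1
572 = 1·503 + 69   →  a_1 = 1
503 = 7·69 + 20   →  a_2 = 7
69 = 3·20 + 9   →  a_3 = 3
20 = 2·9 + 2   →  a_4 = 2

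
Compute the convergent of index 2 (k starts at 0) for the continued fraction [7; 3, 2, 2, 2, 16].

Using pₖ = aₖpₖ₋₁ + pₖ₋₂, qₖ = aₖqₖ₋₁ + qₖ₋₂ (with p₋₁=1, p₋₂=0, q₋₁=0, q₋₂=1):
  k=0: a=7, p=7, q=1
  k=1: a=3, p=22, q=3
  k=2: a=2, p=51, q=7

51/7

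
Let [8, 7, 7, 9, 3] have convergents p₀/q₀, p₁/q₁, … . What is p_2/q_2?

Using pₖ = aₖpₖ₋₁ + pₖ₋₂, qₖ = aₖqₖ₋₁ + qₖ₋₂ (with p₋₁=1, p₋₂=0, q₋₁=0, q₋₂=1):
  k=0: a=8, p=8, q=1
  k=1: a=7, p=57, q=7
  k=2: a=7, p=407, q=50

407/50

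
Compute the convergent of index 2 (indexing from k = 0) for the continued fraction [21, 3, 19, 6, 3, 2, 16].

1237/58

Using pₖ = aₖpₖ₋₁ + pₖ₋₂, qₖ = aₖqₖ₋₁ + qₖ₋₂ (with p₋₁=1, p₋₂=0, q₋₁=0, q₋₂=1):
  k=0: a=21, p=21, q=1
  k=1: a=3, p=64, q=3
  k=2: a=19, p=1237, q=58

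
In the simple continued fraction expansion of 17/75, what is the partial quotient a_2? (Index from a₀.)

17 = 0·75 + 17   →  a_0 = 0
75 = 4·17 + 7   →  a_1 = 4
17 = 2·7 + 3   →  a_2 = 2

2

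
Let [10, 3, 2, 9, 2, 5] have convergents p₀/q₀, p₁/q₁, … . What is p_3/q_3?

Using pₖ = aₖpₖ₋₁ + pₖ₋₂, qₖ = aₖqₖ₋₁ + qₖ₋₂ (with p₋₁=1, p₋₂=0, q₋₁=0, q₋₂=1):
  k=0: a=10, p=10, q=1
  k=1: a=3, p=31, q=3
  k=2: a=2, p=72, q=7
  k=3: a=9, p=679, q=66

679/66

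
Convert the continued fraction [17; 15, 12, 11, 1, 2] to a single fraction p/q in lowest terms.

108883/6380

Fold from the inside: start with 2/1.
  1 + 1/2 = 3/2
  11 + 2/3 = 35/3
  12 + 3/35 = 423/35
  15 + 35/423 = 6380/423
  17 + 423/6380 = 108883/6380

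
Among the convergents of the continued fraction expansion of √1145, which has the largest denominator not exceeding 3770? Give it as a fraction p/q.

84933/2510

√1145 = [33; 1, 5, 5, 1, 66, …] (period length 5).
Convergents:
  p_0/q_0 = 33/1
  p_1/q_1 = 34/1
  p_2/q_2 = 203/6
  p_3/q_3 = 1049/31
  p_4/q_4 = 1252/37
  p_5/q_5 = 83681/2473
  p_6/q_6 = 84933/2510
  p_7/q_7 = 508346/15023
q_6 = 2510 ≤ 3770 < 15023 = q_7, so the answer is 84933/2510.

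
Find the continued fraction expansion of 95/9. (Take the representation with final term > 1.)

95 = 10·9 + 5
9 = 1·5 + 4
5 = 1·4 + 1
4 = 4·1 + 0  (stop)
So 95/9 = [10; 1, 1, 4].

[10; 1, 1, 4]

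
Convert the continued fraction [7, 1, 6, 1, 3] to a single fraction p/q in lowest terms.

Using pₖ = aₖpₖ₋₁ + pₖ₋₂ and qₖ = aₖqₖ₋₁ + qₖ₋₂:
  k=0: a=7, p=7, q=1
  k=1: a=1, p=8, q=1
  k=2: a=6, p=55, q=7
  k=3: a=1, p=63, q=8
  k=4: a=3, p=244, q=31

244/31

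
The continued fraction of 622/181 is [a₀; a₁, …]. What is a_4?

3

622 = 3·181 + 79   →  a_0 = 3
181 = 2·79 + 23   →  a_1 = 2
79 = 3·23 + 10   →  a_2 = 3
23 = 2·10 + 3   →  a_3 = 2
10 = 3·3 + 1   →  a_4 = 3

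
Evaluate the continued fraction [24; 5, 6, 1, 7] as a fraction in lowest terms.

6847/283

Using pₖ = aₖpₖ₋₁ + pₖ₋₂ and qₖ = aₖqₖ₋₁ + qₖ₋₂:
  k=0: a=24, p=24, q=1
  k=1: a=5, p=121, q=5
  k=2: a=6, p=750, q=31
  k=3: a=1, p=871, q=36
  k=4: a=7, p=6847, q=283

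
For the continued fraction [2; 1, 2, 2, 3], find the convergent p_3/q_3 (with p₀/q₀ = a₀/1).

19/7

Using pₖ = aₖpₖ₋₁ + pₖ₋₂, qₖ = aₖqₖ₋₁ + qₖ₋₂ (with p₋₁=1, p₋₂=0, q₋₁=0, q₋₂=1):
  k=0: a=2, p=2, q=1
  k=1: a=1, p=3, q=1
  k=2: a=2, p=8, q=3
  k=3: a=2, p=19, q=7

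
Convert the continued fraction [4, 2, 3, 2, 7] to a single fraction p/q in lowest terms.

528/119

Using pₖ = aₖpₖ₋₁ + pₖ₋₂ and qₖ = aₖqₖ₋₁ + qₖ₋₂:
  k=0: a=4, p=4, q=1
  k=1: a=2, p=9, q=2
  k=2: a=3, p=31, q=7
  k=3: a=2, p=71, q=16
  k=4: a=7, p=528, q=119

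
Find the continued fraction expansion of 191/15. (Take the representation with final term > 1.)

191 = 12·15 + 11
15 = 1·11 + 4
11 = 2·4 + 3
4 = 1·3 + 1
3 = 3·1 + 0  (stop)
So 191/15 = [12; 1, 2, 1, 3].

[12; 1, 2, 1, 3]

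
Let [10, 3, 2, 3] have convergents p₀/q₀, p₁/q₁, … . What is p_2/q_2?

Using pₖ = aₖpₖ₋₁ + pₖ₋₂, qₖ = aₖqₖ₋₁ + qₖ₋₂ (with p₋₁=1, p₋₂=0, q₋₁=0, q₋₂=1):
  k=0: a=10, p=10, q=1
  k=1: a=3, p=31, q=3
  k=2: a=2, p=72, q=7

72/7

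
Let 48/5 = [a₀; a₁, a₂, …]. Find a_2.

1

48 = 9·5 + 3   →  a_0 = 9
5 = 1·3 + 2   →  a_1 = 1
3 = 1·2 + 1   →  a_2 = 1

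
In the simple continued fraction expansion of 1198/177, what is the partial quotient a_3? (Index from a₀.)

1198 = 6·177 + 136   →  a_0 = 6
177 = 1·136 + 41   →  a_1 = 1
136 = 3·41 + 13   →  a_2 = 3
41 = 3·13 + 2   →  a_3 = 3

3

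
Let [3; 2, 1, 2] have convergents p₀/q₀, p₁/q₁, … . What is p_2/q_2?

Using pₖ = aₖpₖ₋₁ + pₖ₋₂, qₖ = aₖqₖ₋₁ + qₖ₋₂ (with p₋₁=1, p₋₂=0, q₋₁=0, q₋₂=1):
  k=0: a=3, p=3, q=1
  k=1: a=2, p=7, q=2
  k=2: a=1, p=10, q=3

10/3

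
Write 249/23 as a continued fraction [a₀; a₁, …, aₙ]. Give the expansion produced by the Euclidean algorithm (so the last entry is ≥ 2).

[10; 1, 4, 1, 3]

249 = 10·23 + 19
23 = 1·19 + 4
19 = 4·4 + 3
4 = 1·3 + 1
3 = 3·1 + 0  (stop)
So 249/23 = [10; 1, 4, 1, 3].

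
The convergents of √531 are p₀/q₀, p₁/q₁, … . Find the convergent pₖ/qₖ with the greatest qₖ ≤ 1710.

24403/1059

√531 = [23; 23, 46, …] (period length 2).
Convergents:
  p_0/q_0 = 23/1
  p_1/q_1 = 530/23
  p_2/q_2 = 24403/1059
  p_3/q_3 = 561799/24380
q_2 = 1059 ≤ 1710 < 24380 = q_3, so the answer is 24403/1059.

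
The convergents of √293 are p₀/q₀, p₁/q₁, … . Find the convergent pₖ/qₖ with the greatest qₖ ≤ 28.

√293 = [17; 8, 1, 1, 8, 34, …] (period length 5).
Convergents:
  p_0/q_0 = 17/1
  p_1/q_1 = 137/8
  p_2/q_2 = 154/9
  p_3/q_3 = 291/17
  p_4/q_4 = 2482/145
q_3 = 17 ≤ 28 < 145 = q_4, so the answer is 291/17.

291/17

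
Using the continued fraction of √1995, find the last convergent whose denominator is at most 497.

√1995 = [44; 1, 1, 1, 88, …] (period length 4).
Convergents:
  p_0/q_0 = 44/1
  p_1/q_1 = 45/1
  p_2/q_2 = 89/2
  p_3/q_3 = 134/3
  p_4/q_4 = 11881/266
  p_5/q_5 = 12015/269
  p_6/q_6 = 23896/535
q_5 = 269 ≤ 497 < 535 = q_6, so the answer is 12015/269.

12015/269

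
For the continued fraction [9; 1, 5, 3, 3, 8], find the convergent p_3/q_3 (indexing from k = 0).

187/19

Using pₖ = aₖpₖ₋₁ + pₖ₋₂, qₖ = aₖqₖ₋₁ + qₖ₋₂ (with p₋₁=1, p₋₂=0, q₋₁=0, q₋₂=1):
  k=0: a=9, p=9, q=1
  k=1: a=1, p=10, q=1
  k=2: a=5, p=59, q=6
  k=3: a=3, p=187, q=19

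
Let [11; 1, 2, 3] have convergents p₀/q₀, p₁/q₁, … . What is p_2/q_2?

35/3

Using pₖ = aₖpₖ₋₁ + pₖ₋₂, qₖ = aₖqₖ₋₁ + qₖ₋₂ (with p₋₁=1, p₋₂=0, q₋₁=0, q₋₂=1):
  k=0: a=11, p=11, q=1
  k=1: a=1, p=12, q=1
  k=2: a=2, p=35, q=3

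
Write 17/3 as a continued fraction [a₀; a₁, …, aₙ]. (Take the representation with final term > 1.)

[5; 1, 2]

17 = 5×3 + 2
3 = 1×2 + 1
2 = 2×1 + 0  (stop)
So 17/3 = [5; 1, 2].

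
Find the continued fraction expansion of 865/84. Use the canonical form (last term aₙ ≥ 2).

865 = 10·84 + 25
84 = 3·25 + 9
25 = 2·9 + 7
9 = 1·7 + 2
7 = 3·2 + 1
2 = 2·1 + 0  (stop)
So 865/84 = [10; 3, 2, 1, 3, 2].

[10; 3, 2, 1, 3, 2]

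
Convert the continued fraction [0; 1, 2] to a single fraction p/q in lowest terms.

Fold from the inside: start with 2/1.
  1 + 1/2 = 3/2
  0 + 2/3 = 2/3

2/3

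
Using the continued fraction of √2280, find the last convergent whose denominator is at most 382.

√2280 = [47; 1, 2, 1, 94, …] (period length 4).
Convergents:
  p_0/q_0 = 47/1
  p_1/q_1 = 48/1
  p_2/q_2 = 143/3
  p_3/q_3 = 191/4
  p_4/q_4 = 18097/379
  p_5/q_5 = 18288/383
q_4 = 379 ≤ 382 < 383 = q_5, so the answer is 18097/379.

18097/379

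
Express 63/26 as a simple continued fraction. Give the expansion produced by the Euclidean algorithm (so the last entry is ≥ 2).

[2; 2, 2, 1, 3]

63 = 2*26 + 11
26 = 2*11 + 4
11 = 2*4 + 3
4 = 1*3 + 1
3 = 3*1 + 0  (stop)
So 63/26 = [2; 2, 2, 1, 3].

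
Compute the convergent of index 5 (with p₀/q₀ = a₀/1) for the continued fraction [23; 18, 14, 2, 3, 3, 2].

138309/5999

Using pₖ = aₖpₖ₋₁ + pₖ₋₂, qₖ = aₖqₖ₋₁ + qₖ₋₂ (with p₋₁=1, p₋₂=0, q₋₁=0, q₋₂=1):
  k=0: a=23, p=23, q=1
  k=1: a=18, p=415, q=18
  k=2: a=14, p=5833, q=253
  k=3: a=2, p=12081, q=524
  k=4: a=3, p=42076, q=1825
  k=5: a=3, p=138309, q=5999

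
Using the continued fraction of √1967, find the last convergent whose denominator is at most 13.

133/3

√1967 = [44; 2, 1, 5, 1, 2, 88, …] (period length 6).
Convergents:
  p_0/q_0 = 44/1
  p_1/q_1 = 89/2
  p_2/q_2 = 133/3
  p_3/q_3 = 754/17
q_2 = 3 ≤ 13 < 17 = q_3, so the answer is 133/3.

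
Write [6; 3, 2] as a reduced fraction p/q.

Fold from the inside: start with 2/1.
  3 + 1/2 = 7/2
  6 + 2/7 = 44/7

44/7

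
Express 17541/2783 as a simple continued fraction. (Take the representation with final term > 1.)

[6; 3, 3, 3, 7, 2, 1, 3]

17541 = 6·2783 + 843
2783 = 3·843 + 254
843 = 3·254 + 81
254 = 3·81 + 11
81 = 7·11 + 4
11 = 2·4 + 3
4 = 1·3 + 1
3 = 3·1 + 0  (stop)
So 17541/2783 = [6; 3, 3, 3, 7, 2, 1, 3].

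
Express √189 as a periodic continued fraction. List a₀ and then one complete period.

a₀ = ⌊√189⌋ = 13.

[13; 1, 2, 1, 26]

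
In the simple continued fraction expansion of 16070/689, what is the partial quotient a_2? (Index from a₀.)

11

16070 = 23·689 + 223   →  a_0 = 23
689 = 3·223 + 20   →  a_1 = 3
223 = 11·20 + 3   →  a_2 = 11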